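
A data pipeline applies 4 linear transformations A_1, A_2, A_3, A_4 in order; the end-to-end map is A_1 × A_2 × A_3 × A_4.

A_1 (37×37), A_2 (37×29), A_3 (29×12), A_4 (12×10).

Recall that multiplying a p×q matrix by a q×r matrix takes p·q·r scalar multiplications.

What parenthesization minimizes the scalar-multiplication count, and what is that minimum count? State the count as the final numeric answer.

Adjacent pairs: A_1A_2 = 37·37·29 = 39701; A_2A_3 = 37·29·12 = 12876; A_3A_4 = 29·12·10 = 3480.
Length 3: A_1..A_3: k=1: 0+12876+37·37·12=29304; k=2: 39701+0+37·29·12=52577 → min 29304 | A_2..A_4: k=2: 0+3480+37·29·10=14210; k=3: 12876+0+37·12·10=17316 → min 14210.
Length 4: A_1..A_4: k=1: 0+14210+37·37·10=27900; k=2: 39701+3480+37·29·10=53911; k=3: 29304+0+37·12·10=33744 → min 27900.
Optimal parenthesization: (A_1 × (A_2 × (A_3 × A_4))) with cost 27900.

27900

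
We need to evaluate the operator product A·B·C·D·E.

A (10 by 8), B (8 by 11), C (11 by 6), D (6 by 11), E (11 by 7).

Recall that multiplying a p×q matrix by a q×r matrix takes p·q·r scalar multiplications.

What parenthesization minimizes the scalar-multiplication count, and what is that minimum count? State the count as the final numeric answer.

1886

Adjacent pairs: AB = 10·8·11 = 880; BC = 8·11·6 = 528; CD = 11·6·11 = 726; DE = 6·11·7 = 462.
Length 3: A..C: k=1: 0+528+10·8·6=1008; k=2: 880+0+10·11·6=1540 → min 1008 | B..D: k=2: 0+726+8·11·11=1694; k=3: 528+0+8·6·11=1056 → min 1056 | C..E: k=3: 0+462+11·6·7=924; k=4: 726+0+11·11·7=1573 → min 924.
Length 4: A..D: k=1: 0+1056+10·8·11=1936; k=2: 880+726+10·11·11=2816; k=3: 1008+0+10·6·11=1668 → min 1668 | B..E: k=2: 0+924+8·11·7=1540; k=3: 528+462+8·6·7=1326; k=4: 1056+0+8·11·7=1672 → min 1326.
Length 5: A..E: k=1: 0+1326+10·8·7=1886; k=2: 880+924+10·11·7=2574; k=3: 1008+462+10·6·7=1890; k=4: 1668+0+10·11·7=2438 → min 1886.
Optimal parenthesization: (A·((B·C)·(D·E))) with cost 1886.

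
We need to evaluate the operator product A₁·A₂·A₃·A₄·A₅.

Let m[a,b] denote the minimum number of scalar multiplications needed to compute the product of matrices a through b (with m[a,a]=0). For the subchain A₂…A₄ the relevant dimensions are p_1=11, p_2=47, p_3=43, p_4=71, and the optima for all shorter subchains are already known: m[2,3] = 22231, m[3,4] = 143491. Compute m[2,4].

m[2,4] = min over k∈[2,3] of m[2,k]+m[k+1,4]+p_{1}·p_k·p_{4}.
k=2: 0 + 143491 + 11·47·71 = 180198; k=3: 22231 + 0 + 11·43·71 = 55814.
Minimum: 55814 at k=3.

55814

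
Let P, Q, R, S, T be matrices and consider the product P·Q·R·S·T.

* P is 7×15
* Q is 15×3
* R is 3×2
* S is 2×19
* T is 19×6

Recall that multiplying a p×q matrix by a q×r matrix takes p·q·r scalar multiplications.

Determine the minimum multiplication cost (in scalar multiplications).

612

Adjacent pairs: PQ = 7·15·3 = 315; QR = 15·3·2 = 90; RS = 3·2·19 = 114; ST = 2·19·6 = 228.
Length 3: P..R: k=1: 0+90+7·15·2=300; k=2: 315+0+7·3·2=357 → min 300 | Q..S: k=2: 0+114+15·3·19=969; k=3: 90+0+15·2·19=660 → min 660 | R..T: k=3: 0+228+3·2·6=264; k=4: 114+0+3·19·6=456 → min 264.
Length 4: P..S: k=1: 0+660+7·15·19=2655; k=2: 315+114+7·3·19=828; k=3: 300+0+7·2·19=566 → min 566 | Q..T: k=2: 0+264+15·3·6=534; k=3: 90+228+15·2·6=498; k=4: 660+0+15·19·6=2370 → min 498.
Length 5: P..T: k=1: 0+498+7·15·6=1128; k=2: 315+264+7·3·6=705; k=3: 300+228+7·2·6=612; k=4: 566+0+7·19·6=1364 → min 612.
Optimal order: ((P·(Q·R))·(S·T)) with cost 612.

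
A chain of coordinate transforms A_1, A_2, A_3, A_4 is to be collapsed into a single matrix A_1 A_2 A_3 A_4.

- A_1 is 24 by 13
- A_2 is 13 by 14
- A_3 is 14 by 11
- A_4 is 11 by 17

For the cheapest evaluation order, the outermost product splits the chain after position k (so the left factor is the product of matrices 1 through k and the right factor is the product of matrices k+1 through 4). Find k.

1

Adjacent pairs: A_1A_2 = 24·13·14 = 4368; A_2A_3 = 13·14·11 = 2002; A_3A_4 = 14·11·17 = 2618.
Length 3: A_1..A_3: k=1: 0+2002+24·13·11=5434; k=2: 4368+0+24·14·11=8064 → min 5434 | A_2..A_4: k=2: 0+2618+13·14·17=5712; k=3: 2002+0+13·11·17=4433 → min 4433.
Top-level splits: k=1: (A_1..A_1)·(A_2..A_4) → 0+4433+24·13·17 = 9737; k=2: (A_1..A_2)·(A_3..A_4) → 4368+2618+24·14·17 = 12698; k=3: (A_1..A_3)·(A_4..A_4) → 5434+0+24·11·17 = 9922.
Best split is after A_1, i.e. k = 1.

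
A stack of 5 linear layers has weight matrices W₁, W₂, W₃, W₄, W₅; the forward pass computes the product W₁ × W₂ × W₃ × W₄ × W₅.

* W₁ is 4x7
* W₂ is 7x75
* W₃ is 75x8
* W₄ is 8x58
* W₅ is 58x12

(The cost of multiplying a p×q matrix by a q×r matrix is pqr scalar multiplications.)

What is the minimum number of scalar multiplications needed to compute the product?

Adjacent pairs: W₁W₂ = 4·7·75 = 2100; W₂W₃ = 7·75·8 = 4200; W₃W₄ = 75·8·58 = 34800; W₄W₅ = 8·58·12 = 5568.
Length 3: W₁..W₃: k=1: 0+4200+4·7·8=4424; k=2: 2100+0+4·75·8=4500 → min 4424 | W₂..W₄: k=2: 0+34800+7·75·58=65250; k=3: 4200+0+7·8·58=7448 → min 7448 | W₃..W₅: k=3: 0+5568+75·8·12=12768; k=4: 34800+0+75·58·12=87000 → min 12768.
Length 4: W₁..W₄: k=1: 0+7448+4·7·58=9072; k=2: 2100+34800+4·75·58=54300; k=3: 4424+0+4·8·58=6280 → min 6280 | W₂..W₅: k=2: 0+12768+7·75·12=19068; k=3: 4200+5568+7·8·12=10440; k=4: 7448+0+7·58·12=12320 → min 10440.
Length 5: W₁..W₅: k=1: 0+10440+4·7·12=10776; k=2: 2100+12768+4·75·12=18468; k=3: 4424+5568+4·8·12=10376; k=4: 6280+0+4·58·12=9064 → min 9064.
Optimal order: (((W₁ × (W₂ × W₃)) × W₄) × W₅) with cost 9064.

9064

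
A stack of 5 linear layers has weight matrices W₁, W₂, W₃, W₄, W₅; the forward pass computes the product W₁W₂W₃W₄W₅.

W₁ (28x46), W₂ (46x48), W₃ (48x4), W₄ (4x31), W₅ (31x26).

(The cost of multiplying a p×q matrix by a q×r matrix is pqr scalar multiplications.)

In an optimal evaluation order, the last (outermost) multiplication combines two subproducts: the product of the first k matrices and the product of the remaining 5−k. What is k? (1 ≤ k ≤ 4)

Adjacent pairs: W₁W₂ = 28·46·48 = 61824; W₂W₃ = 46·48·4 = 8832; W₃W₄ = 48·4·31 = 5952; W₄W₅ = 4·31·26 = 3224.
Length 3: W₁..W₃: k=1: 0+8832+28·46·4=13984; k=2: 61824+0+28·48·4=67200 → min 13984 | W₂..W₄: k=2: 0+5952+46·48·31=74400; k=3: 8832+0+46·4·31=14536 → min 14536 | W₃..W₅: k=3: 0+3224+48·4·26=8216; k=4: 5952+0+48·31·26=44640 → min 8216.
Length 4: W₁..W₄: k=1: 0+14536+28·46·31=54464; k=2: 61824+5952+28·48·31=109440; k=3: 13984+0+28·4·31=17456 → min 17456 | W₂..W₅: k=2: 0+8216+46·48·26=65624; k=3: 8832+3224+46·4·26=16840; k=4: 14536+0+46·31·26=51612 → min 16840.
Top-level splits: k=1: (W₁..W₁)·(W₂..W₅) → 0+16840+28·46·26 = 50328; k=2: (W₁..W₂)·(W₃..W₅) → 61824+8216+28·48·26 = 104984; k=3: (W₁..W₃)·(W₄..W₅) → 13984+3224+28·4·26 = 20120; k=4: (W₁..W₄)·(W₅..W₅) → 17456+0+28·31·26 = 40024.
Best split is after W₃, i.e. k = 3.

3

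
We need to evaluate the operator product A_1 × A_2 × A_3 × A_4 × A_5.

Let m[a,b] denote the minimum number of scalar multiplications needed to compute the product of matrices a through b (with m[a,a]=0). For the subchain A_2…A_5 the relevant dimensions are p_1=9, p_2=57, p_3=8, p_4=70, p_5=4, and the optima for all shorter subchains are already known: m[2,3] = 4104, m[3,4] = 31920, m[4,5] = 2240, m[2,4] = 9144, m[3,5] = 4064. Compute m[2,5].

m[2,5] = min over k∈[2,4] of m[2,k]+m[k+1,5]+p_{1}·p_k·p_{5}.
k=2: 0 + 4064 + 9·57·4 = 6116; k=3: 4104 + 2240 + 9·8·4 = 6632; k=4: 9144 + 0 + 9·70·4 = 11664.
Minimum: 6116 at k=2.

6116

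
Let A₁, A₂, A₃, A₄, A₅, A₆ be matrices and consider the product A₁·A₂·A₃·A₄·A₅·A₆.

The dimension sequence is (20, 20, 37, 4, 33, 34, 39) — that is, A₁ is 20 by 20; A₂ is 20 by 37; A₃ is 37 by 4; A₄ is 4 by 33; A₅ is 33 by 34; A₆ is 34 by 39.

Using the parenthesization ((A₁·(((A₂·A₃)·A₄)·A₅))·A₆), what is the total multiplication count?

(A₂·A₃): 20×37 by 37×4 → 20×4, cost 20·37·4 = 2960
((A₂·A₃)·A₄): 20×4 by 4×33 → 20×33, cost 20·4·33 = 2640; cumulative 5600
(((A₂·A₃)·A₄)·A₅): 20×33 by 33×34 → 20×34, cost 20·33·34 = 22440; cumulative 28040
(A₁·(((A₂·A₃)·A₄)·A₅)): 20×20 by 20×34 → 20×34, cost 20·20·34 = 13600; cumulative 41640
((A₁·(((A₂·A₃)·A₄)·A₅))·A₆): 20×34 by 34×39 → 20×39, cost 20·34·39 = 26520; cumulative 68160
Total: 68160 scalar multiplications.

68160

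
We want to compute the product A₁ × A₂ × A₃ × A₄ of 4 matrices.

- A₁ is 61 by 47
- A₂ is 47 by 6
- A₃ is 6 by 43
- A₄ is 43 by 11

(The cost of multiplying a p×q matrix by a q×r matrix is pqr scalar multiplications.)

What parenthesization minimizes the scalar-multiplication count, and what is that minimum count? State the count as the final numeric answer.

Adjacent pairs: A₁A₂ = 61·47·6 = 17202; A₂A₃ = 47·6·43 = 12126; A₃A₄ = 6·43·11 = 2838.
Length 3: A₁..A₃: k=1: 0+12126+61·47·43=135407; k=2: 17202+0+61·6·43=32940 → min 32940 | A₂..A₄: k=2: 0+2838+47·6·11=5940; k=3: 12126+0+47·43·11=34357 → min 5940.
Length 4: A₁..A₄: k=1: 0+5940+61·47·11=37477; k=2: 17202+2838+61·6·11=24066; k=3: 32940+0+61·43·11=61793 → min 24066.
Optimal parenthesization: ((A₁ × A₂) × (A₃ × A₄)) with cost 24066.

24066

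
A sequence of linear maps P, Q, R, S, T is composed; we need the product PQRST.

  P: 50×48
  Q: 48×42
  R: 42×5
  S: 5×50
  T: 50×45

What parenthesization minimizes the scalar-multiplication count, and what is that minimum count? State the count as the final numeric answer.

44580

Adjacent pairs: PQ = 50·48·42 = 100800; QR = 48·42·5 = 10080; RS = 42·5·50 = 10500; ST = 5·50·45 = 11250.
Length 3: P..R: k=1: 0+10080+50·48·5=22080; k=2: 100800+0+50·42·5=111300 → min 22080 | Q..S: k=2: 0+10500+48·42·50=111300; k=3: 10080+0+48·5·50=22080 → min 22080 | R..T: k=3: 0+11250+42·5·45=20700; k=4: 10500+0+42·50·45=105000 → min 20700.
Length 4: P..S: k=1: 0+22080+50·48·50=142080; k=2: 100800+10500+50·42·50=216300; k=3: 22080+0+50·5·50=34580 → min 34580 | Q..T: k=2: 0+20700+48·42·45=111420; k=3: 10080+11250+48·5·45=32130; k=4: 22080+0+48·50·45=130080 → min 32130.
Length 5: P..T: k=1: 0+32130+50·48·45=140130; k=2: 100800+20700+50·42·45=216000; k=3: 22080+11250+50·5·45=44580; k=4: 34580+0+50·50·45=147080 → min 44580.
Optimal parenthesization: ((P(QR))(ST)) with cost 44580.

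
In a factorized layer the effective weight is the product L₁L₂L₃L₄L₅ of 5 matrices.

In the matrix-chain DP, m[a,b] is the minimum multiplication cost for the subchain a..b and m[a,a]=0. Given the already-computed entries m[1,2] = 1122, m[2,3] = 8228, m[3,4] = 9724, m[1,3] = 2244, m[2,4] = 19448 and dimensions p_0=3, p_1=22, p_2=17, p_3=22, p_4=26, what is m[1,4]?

m[1,4] = min over k∈[1,3] of m[1,k]+m[k+1,4]+p_{0}·p_k·p_{4}.
k=1: 0 + 19448 + 3·22·26 = 21164; k=2: 1122 + 9724 + 3·17·26 = 12172; k=3: 2244 + 0 + 3·22·26 = 3960.
Minimum: 3960 at k=3.

3960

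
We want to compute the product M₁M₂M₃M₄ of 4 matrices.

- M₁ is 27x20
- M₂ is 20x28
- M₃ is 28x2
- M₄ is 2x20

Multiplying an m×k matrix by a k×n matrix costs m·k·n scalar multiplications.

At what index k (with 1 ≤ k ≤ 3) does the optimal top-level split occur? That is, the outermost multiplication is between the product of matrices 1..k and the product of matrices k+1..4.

Adjacent pairs: M₁M₂ = 27·20·28 = 15120; M₂M₃ = 20·28·2 = 1120; M₃M₄ = 28·2·20 = 1120.
Length 3: M₁..M₃: k=1: 0+1120+27·20·2=2200; k=2: 15120+0+27·28·2=16632 → min 2200 | M₂..M₄: k=2: 0+1120+20·28·20=12320; k=3: 1120+0+20·2·20=1920 → min 1920.
Top-level splits: k=1: (M₁..M₁)·(M₂..M₄) → 0+1920+27·20·20 = 12720; k=2: (M₁..M₂)·(M₃..M₄) → 15120+1120+27·28·20 = 31360; k=3: (M₁..M₃)·(M₄..M₄) → 2200+0+27·2·20 = 3280.
Best split is after M₃, i.e. k = 3.

3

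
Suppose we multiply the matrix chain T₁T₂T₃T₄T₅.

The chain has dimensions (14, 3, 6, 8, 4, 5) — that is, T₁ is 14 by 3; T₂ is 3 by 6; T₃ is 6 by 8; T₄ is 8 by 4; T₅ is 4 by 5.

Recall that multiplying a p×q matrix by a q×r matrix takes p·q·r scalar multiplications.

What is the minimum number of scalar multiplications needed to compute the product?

510

Adjacent pairs: T₁T₂ = 14·3·6 = 252; T₂T₃ = 3·6·8 = 144; T₃T₄ = 6·8·4 = 192; T₄T₅ = 8·4·5 = 160.
Length 3: T₁..T₃: k=1: 0+144+14·3·8=480; k=2: 252+0+14·6·8=924 → min 480 | T₂..T₄: k=2: 0+192+3·6·4=264; k=3: 144+0+3·8·4=240 → min 240 | T₃..T₅: k=3: 0+160+6·8·5=400; k=4: 192+0+6·4·5=312 → min 312.
Length 4: T₁..T₄: k=1: 0+240+14·3·4=408; k=2: 252+192+14·6·4=780; k=3: 480+0+14·8·4=928 → min 408 | T₂..T₅: k=2: 0+312+3·6·5=402; k=3: 144+160+3·8·5=424; k=4: 240+0+3·4·5=300 → min 300.
Length 5: T₁..T₅: k=1: 0+300+14·3·5=510; k=2: 252+312+14·6·5=984; k=3: 480+160+14·8·5=1200; k=4: 408+0+14·4·5=688 → min 510.
Optimal order: (T₁(((T₂T₃)T₄)T₅)) with cost 510.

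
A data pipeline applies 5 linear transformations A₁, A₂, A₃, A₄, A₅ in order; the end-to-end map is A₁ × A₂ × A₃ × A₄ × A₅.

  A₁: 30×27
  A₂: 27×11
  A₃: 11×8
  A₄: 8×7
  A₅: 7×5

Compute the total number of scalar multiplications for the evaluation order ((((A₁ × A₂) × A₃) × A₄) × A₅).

(A₁ × A₂): 30×27 by 27×11 → 30×11, cost 30·27·11 = 8910
((A₁ × A₂) × A₃): 30×11 by 11×8 → 30×8, cost 30·11·8 = 2640; cumulative 11550
(((A₁ × A₂) × A₃) × A₄): 30×8 by 8×7 → 30×7, cost 30·8·7 = 1680; cumulative 13230
((((A₁ × A₂) × A₃) × A₄) × A₅): 30×7 by 7×5 → 30×5, cost 30·7·5 = 1050; cumulative 14280
Total: 14280 scalar multiplications.

14280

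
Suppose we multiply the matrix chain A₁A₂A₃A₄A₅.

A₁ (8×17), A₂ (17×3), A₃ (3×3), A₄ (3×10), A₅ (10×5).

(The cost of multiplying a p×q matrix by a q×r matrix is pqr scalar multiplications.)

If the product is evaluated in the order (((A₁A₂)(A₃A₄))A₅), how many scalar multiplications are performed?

(A₁A₂): 8×17 by 17×3 → 8×3, cost 8·17·3 = 408
(A₃A₄): 3×3 by 3×10 → 3×10, cost 3·3·10 = 90
((A₁A₂)(A₃A₄)): 8×3 by 3×10 → 8×10, cost 8·3·10 = 240; cumulative 738
(((A₁A₂)(A₃A₄))A₅): 8×10 by 10×5 → 8×5, cost 8·10·5 = 400; cumulative 1138
Total: 1138 scalar multiplications.

1138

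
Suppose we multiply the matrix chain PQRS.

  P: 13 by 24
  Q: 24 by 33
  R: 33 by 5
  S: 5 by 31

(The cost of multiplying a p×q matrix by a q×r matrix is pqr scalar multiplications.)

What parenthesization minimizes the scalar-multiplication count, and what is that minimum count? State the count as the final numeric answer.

Adjacent pairs: PQ = 13·24·33 = 10296; QR = 24·33·5 = 3960; RS = 33·5·31 = 5115.
Length 3: P..R: k=1: 0+3960+13·24·5=5520; k=2: 10296+0+13·33·5=12441 → min 5520 | Q..S: k=2: 0+5115+24·33·31=29667; k=3: 3960+0+24·5·31=7680 → min 7680.
Length 4: P..S: k=1: 0+7680+13·24·31=17352; k=2: 10296+5115+13·33·31=28710; k=3: 5520+0+13·5·31=7535 → min 7535.
Optimal parenthesization: ((P(QR))S) with cost 7535.

7535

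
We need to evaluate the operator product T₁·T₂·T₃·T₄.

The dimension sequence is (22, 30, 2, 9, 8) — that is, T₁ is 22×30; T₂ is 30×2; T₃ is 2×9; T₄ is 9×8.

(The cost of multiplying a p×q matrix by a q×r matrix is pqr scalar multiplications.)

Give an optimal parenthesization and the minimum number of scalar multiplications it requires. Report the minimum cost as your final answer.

Adjacent pairs: T₁T₂ = 22·30·2 = 1320; T₂T₃ = 30·2·9 = 540; T₃T₄ = 2·9·8 = 144.
Length 3: T₁..T₃: k=1: 0+540+22·30·9=6480; k=2: 1320+0+22·2·9=1716 → min 1716 | T₂..T₄: k=2: 0+144+30·2·8=624; k=3: 540+0+30·9·8=2700 → min 624.
Length 4: T₁..T₄: k=1: 0+624+22·30·8=5904; k=2: 1320+144+22·2·8=1816; k=3: 1716+0+22·9·8=3300 → min 1816.
Optimal parenthesization: ((T₁·T₂)·(T₃·T₄)) with cost 1816.

1816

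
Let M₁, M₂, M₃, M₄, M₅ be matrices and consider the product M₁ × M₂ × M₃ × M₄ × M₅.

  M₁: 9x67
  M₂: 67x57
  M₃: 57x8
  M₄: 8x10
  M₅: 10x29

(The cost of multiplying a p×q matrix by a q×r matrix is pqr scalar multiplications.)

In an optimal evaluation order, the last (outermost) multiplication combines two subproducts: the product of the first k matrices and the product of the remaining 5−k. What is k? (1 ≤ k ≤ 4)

4

Adjacent pairs: M₁M₂ = 9·67·57 = 34371; M₂M₃ = 67·57·8 = 30552; M₃M₄ = 57·8·10 = 4560; M₄M₅ = 8·10·29 = 2320.
Length 3: M₁..M₃: k=1: 0+30552+9·67·8=35376; k=2: 34371+0+9·57·8=38475 → min 35376 | M₂..M₄: k=2: 0+4560+67·57·10=42750; k=3: 30552+0+67·8·10=35912 → min 35912 | M₃..M₅: k=3: 0+2320+57·8·29=15544; k=4: 4560+0+57·10·29=21090 → min 15544.
Length 4: M₁..M₄: k=1: 0+35912+9·67·10=41942; k=2: 34371+4560+9·57·10=44061; k=3: 35376+0+9·8·10=36096 → min 36096 | M₂..M₅: k=2: 0+15544+67·57·29=126295; k=3: 30552+2320+67·8·29=48416; k=4: 35912+0+67·10·29=55342 → min 48416.
Top-level splits: k=1: (M₁..M₁)·(M₂..M₅) → 0+48416+9·67·29 = 65903; k=2: (M₁..M₂)·(M₃..M₅) → 34371+15544+9·57·29 = 64792; k=3: (M₁..M₃)·(M₄..M₅) → 35376+2320+9·8·29 = 39784; k=4: (M₁..M₄)·(M₅..M₅) → 36096+0+9·10·29 = 38706.
Best split is after M₄, i.e. k = 4.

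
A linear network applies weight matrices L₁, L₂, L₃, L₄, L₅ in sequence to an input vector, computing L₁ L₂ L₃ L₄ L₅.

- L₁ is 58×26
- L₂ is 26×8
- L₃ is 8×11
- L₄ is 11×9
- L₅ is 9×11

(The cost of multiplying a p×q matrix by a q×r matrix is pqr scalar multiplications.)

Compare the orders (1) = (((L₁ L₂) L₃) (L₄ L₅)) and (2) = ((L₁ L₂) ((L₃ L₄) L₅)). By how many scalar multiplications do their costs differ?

6523

Order (1) = (((L₁ L₂) L₃) (L₄ L₅)): (L₁ L₂): 58×26 by 26×8 → 58×8, cost 58·26·8 = 12064; ((L₁ L₂) L₃): 58×8 by 8×11 → 58×11, cost 58·8·11 = 5104; cumulative 17168; (L₄ L₅): 11×9 by 9×11 → 11×11, cost 11·9·11 = 1089; (((L₁ L₂) L₃) (L₄ L₅)): 58×11 by 11×11 → 58×11, cost 58·11·11 = 7018; cumulative 25275. Total 25275.
Order (2) = ((L₁ L₂) ((L₃ L₄) L₅)): (L₁ L₂): 58×26 by 26×8 → 58×8, cost 58·26·8 = 12064; (L₃ L₄): 8×11 by 11×9 → 8×9, cost 8·11·9 = 792; ((L₃ L₄) L₅): 8×9 by 9×11 → 8×11, cost 8·9·11 = 792; cumulative 1584; ((L₁ L₂) ((L₃ L₄) L₅)): 58×8 by 8×11 → 58×11, cost 58·8·11 = 5104; cumulative 18752. Total 18752.
Difference: |25275 − 18752| = 6523.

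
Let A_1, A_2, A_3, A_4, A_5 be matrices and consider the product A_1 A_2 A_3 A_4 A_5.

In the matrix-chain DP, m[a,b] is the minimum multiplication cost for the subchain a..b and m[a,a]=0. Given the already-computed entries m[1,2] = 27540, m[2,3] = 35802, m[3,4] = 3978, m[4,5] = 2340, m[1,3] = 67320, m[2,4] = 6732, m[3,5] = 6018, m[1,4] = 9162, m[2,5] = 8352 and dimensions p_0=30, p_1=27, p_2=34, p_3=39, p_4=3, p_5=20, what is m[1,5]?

10962

m[1,5] = min over k∈[1,4] of m[1,k]+m[k+1,5]+p_{0}·p_k·p_{5}.
k=1: 0 + 8352 + 30·27·20 = 24552; k=2: 27540 + 6018 + 30·34·20 = 53958; k=3: 67320 + 2340 + 30·39·20 = 93060; k=4: 9162 + 0 + 30·3·20 = 10962.
Minimum: 10962 at k=4.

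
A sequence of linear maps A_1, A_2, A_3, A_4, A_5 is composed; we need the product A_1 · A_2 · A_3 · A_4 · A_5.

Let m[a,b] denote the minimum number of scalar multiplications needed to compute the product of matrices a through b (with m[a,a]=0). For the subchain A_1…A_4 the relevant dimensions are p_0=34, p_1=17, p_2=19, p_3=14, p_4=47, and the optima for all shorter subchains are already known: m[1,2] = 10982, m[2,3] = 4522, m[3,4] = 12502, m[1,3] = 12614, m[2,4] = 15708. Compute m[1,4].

34986

m[1,4] = min over k∈[1,3] of m[1,k]+m[k+1,4]+p_{0}·p_k·p_{4}.
k=1: 0 + 15708 + 34·17·47 = 42874; k=2: 10982 + 12502 + 34·19·47 = 53846; k=3: 12614 + 0 + 34·14·47 = 34986.
Minimum: 34986 at k=3.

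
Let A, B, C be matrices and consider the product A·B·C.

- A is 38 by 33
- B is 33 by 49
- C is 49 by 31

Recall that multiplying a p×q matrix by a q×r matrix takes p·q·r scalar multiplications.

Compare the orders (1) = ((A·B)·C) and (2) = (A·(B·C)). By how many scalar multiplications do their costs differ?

Order (1) = ((A·B)·C): (A·B): 38×33 by 33×49 → 38×49, cost 38·33·49 = 61446; ((A·B)·C): 38×49 by 49×31 → 38×31, cost 38·49·31 = 57722; cumulative 119168. Total 119168.
Order (2) = (A·(B·C)): (B·C): 33×49 by 49×31 → 33×31, cost 33·49·31 = 50127; (A·(B·C)): 38×33 by 33×31 → 38×31, cost 38·33·31 = 38874; cumulative 89001. Total 89001.
Difference: |119168 − 89001| = 30167.

30167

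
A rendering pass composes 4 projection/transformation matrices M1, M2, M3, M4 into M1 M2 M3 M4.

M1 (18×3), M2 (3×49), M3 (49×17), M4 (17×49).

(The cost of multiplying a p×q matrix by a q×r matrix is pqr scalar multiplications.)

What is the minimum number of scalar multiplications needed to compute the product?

Adjacent pairs: M1M2 = 18·3·49 = 2646; M2M3 = 3·49·17 = 2499; M3M4 = 49·17·49 = 40817.
Length 3: M1..M3: k=1: 0+2499+18·3·17=3417; k=2: 2646+0+18·49·17=17640 → min 3417 | M2..M4: k=2: 0+40817+3·49·49=48020; k=3: 2499+0+3·17·49=4998 → min 4998.
Length 4: M1..M4: k=1: 0+4998+18·3·49=7644; k=2: 2646+40817+18·49·49=86681; k=3: 3417+0+18·17·49=18411 → min 7644.
Optimal order: (M1 ((M2 M3) M4)) with cost 7644.

7644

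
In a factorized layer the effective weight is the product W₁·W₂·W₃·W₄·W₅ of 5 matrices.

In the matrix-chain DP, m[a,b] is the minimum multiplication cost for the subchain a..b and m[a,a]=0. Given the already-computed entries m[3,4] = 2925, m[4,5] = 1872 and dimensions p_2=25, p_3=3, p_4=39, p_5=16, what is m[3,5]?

3072

m[3,5] = min over k∈[3,4] of m[3,k]+m[k+1,5]+p_{2}·p_k·p_{5}.
k=3: 0 + 1872 + 25·3·16 = 3072; k=4: 2925 + 0 + 25·39·16 = 18525.
Minimum: 3072 at k=3.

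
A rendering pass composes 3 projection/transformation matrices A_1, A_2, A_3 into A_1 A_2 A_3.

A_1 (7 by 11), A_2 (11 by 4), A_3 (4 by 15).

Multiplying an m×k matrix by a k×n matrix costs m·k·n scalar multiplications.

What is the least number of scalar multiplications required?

Order (A_1 (A_2 A_3)): (A_2 A_3): 11×4 by 4×15 → 11×15, cost 11·4·15 = 660; (A_1 (A_2 A_3)): 7×11 by 11×15 → 7×15, cost 7·11·15 = 1155; cumulative 1815. Total 1815.
Order ((A_1 A_2) A_3): (A_1 A_2): 7×11 by 11×4 → 7×4, cost 7·11·4 = 308; ((A_1 A_2) A_3): 7×4 by 4×15 → 7×15, cost 7·4·15 = 420; cumulative 728. Total 728.
Minimum: 728.

728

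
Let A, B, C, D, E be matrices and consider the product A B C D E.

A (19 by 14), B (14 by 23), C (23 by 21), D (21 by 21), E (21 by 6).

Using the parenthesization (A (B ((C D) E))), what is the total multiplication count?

(C D): 23×21 by 21×21 → 23×21, cost 23·21·21 = 10143
((C D) E): 23×21 by 21×6 → 23×6, cost 23·21·6 = 2898; cumulative 13041
(B ((C D) E)): 14×23 by 23×6 → 14×6, cost 14·23·6 = 1932; cumulative 14973
(A (B ((C D) E))): 19×14 by 14×6 → 19×6, cost 19·14·6 = 1596; cumulative 16569
Total: 16569 scalar multiplications.

16569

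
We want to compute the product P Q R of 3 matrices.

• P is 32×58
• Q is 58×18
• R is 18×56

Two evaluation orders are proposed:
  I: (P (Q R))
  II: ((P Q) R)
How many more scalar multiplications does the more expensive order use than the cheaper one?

96736

Order I = (P (Q R)): (Q R): 58×18 by 18×56 → 58×56, cost 58·18·56 = 58464; (P (Q R)): 32×58 by 58×56 → 32×56, cost 32·58·56 = 103936; cumulative 162400. Total 162400.
Order II = ((P Q) R): (P Q): 32×58 by 58×18 → 32×18, cost 32·58·18 = 33408; ((P Q) R): 32×18 by 18×56 → 32×56, cost 32·18·56 = 32256; cumulative 65664. Total 65664.
Difference: |162400 − 65664| = 96736.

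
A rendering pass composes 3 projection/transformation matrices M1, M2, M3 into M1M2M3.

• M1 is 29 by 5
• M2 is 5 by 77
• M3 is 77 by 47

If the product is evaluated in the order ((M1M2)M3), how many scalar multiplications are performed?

116116

(M1M2): 29×5 by 5×77 → 29×77, cost 29·5·77 = 11165
((M1M2)M3): 29×77 by 77×47 → 29×47, cost 29·77·47 = 104951; cumulative 116116
Total: 116116 scalar multiplications.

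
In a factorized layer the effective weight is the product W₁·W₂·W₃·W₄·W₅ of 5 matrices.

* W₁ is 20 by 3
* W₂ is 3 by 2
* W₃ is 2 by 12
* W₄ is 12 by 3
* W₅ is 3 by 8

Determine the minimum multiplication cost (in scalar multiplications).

560

Adjacent pairs: W₁W₂ = 20·3·2 = 120; W₂W₃ = 3·2·12 = 72; W₃W₄ = 2·12·3 = 72; W₄W₅ = 12·3·8 = 288.
Length 3: W₁..W₃: k=1: 0+72+20·3·12=792; k=2: 120+0+20·2·12=600 → min 600 | W₂..W₄: k=2: 0+72+3·2·3=90; k=3: 72+0+3·12·3=180 → min 90 | W₃..W₅: k=3: 0+288+2·12·8=480; k=4: 72+0+2·3·8=120 → min 120.
Length 4: W₁..W₄: k=1: 0+90+20·3·3=270; k=2: 120+72+20·2·3=312; k=3: 600+0+20·12·3=1320 → min 270 | W₂..W₅: k=2: 0+120+3·2·8=168; k=3: 72+288+3·12·8=648; k=4: 90+0+3·3·8=162 → min 162.
Length 5: W₁..W₅: k=1: 0+162+20·3·8=642; k=2: 120+120+20·2·8=560; k=3: 600+288+20·12·8=2808; k=4: 270+0+20·3·8=750 → min 560.
Optimal order: ((W₁·W₂)·((W₃·W₄)·W₅)) with cost 560.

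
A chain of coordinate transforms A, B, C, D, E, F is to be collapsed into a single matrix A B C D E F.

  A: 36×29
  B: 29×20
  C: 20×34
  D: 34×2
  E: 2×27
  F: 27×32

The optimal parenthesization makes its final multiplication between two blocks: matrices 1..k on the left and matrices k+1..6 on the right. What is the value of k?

4

Adjacent pairs: AB = 36·29·20 = 20880; BC = 29·20·34 = 19720; CD = 20·34·2 = 1360; DE = 34·2·27 = 1836; EF = 2·27·32 = 1728.
Length 3: A..C: k=1: 0+19720+36·29·34=55216; k=2: 20880+0+36·20·34=45360 → min 45360 | B..D: k=2: 0+1360+29·20·2=2520; k=3: 19720+0+29·34·2=21692 → min 2520 | C..E: k=3: 0+1836+20·34·27=20196; k=4: 1360+0+20·2·27=2440 → min 2440 | D..F: k=4: 0+1728+34·2·32=3904; k=5: 1836+0+34·27·32=31212 → min 3904.
Length 4: A..D: k=1: 0+2520+36·29·2=4608; k=2: 20880+1360+36·20·2=23680; k=3: 45360+0+36·34·2=47808 → min 4608 | B..E: k=2: 0+2440+29·20·27=18100; k=3: 19720+1836+29·34·27=48178; k=4: 2520+0+29·2·27=4086 → min 4086 | C..F: k=3: 0+3904+20·34·32=25664; k=4: 1360+1728+20·2·32=4368; k=5: 2440+0+20·27·32=19720 → min 4368.
Length 5: A..E: k=1: 0+4086+36·29·27=32274; k=2: 20880+2440+36·20·27=42760; k=3: 45360+1836+36·34·27=80244; k=4: 4608+0+36·2·27=6552 → min 6552 | B..F: k=2: 0+4368+29·20·32=22928; k=3: 19720+3904+29·34·32=55176; k=4: 2520+1728+29·2·32=6104; k=5: 4086+0+29·27·32=29142 → min 6104.
Top-level splits: k=1: (A..A)·(B..F) → 0+6104+36·29·32 = 39512; k=2: (A..B)·(C..F) → 20880+4368+36·20·32 = 48288; k=3: (A..C)·(D..F) → 45360+3904+36·34·32 = 88432; k=4: (A..D)·(E..F) → 4608+1728+36·2·32 = 8640; k=5: (A..E)·(F..F) → 6552+0+36·27·32 = 37656.
Best split is after D, i.e. k = 4.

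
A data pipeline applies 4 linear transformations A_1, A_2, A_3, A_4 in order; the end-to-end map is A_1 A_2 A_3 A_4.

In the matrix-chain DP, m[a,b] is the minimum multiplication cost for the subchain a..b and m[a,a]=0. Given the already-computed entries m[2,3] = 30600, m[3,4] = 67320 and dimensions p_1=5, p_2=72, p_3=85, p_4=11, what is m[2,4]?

m[2,4] = min over k∈[2,3] of m[2,k]+m[k+1,4]+p_{1}·p_k·p_{4}.
k=2: 0 + 67320 + 5·72·11 = 71280; k=3: 30600 + 0 + 5·85·11 = 35275.
Minimum: 35275 at k=3.

35275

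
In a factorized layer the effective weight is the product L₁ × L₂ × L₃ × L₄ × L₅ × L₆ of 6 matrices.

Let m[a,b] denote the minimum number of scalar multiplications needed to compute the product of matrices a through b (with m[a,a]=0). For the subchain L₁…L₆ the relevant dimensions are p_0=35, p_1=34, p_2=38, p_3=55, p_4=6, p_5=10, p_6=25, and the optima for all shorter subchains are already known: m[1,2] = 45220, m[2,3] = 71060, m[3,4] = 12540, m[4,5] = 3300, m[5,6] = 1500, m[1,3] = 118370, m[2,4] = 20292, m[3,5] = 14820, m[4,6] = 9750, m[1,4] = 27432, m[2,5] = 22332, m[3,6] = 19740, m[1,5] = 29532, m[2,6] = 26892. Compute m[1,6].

34182

m[1,6] = min over k∈[1,5] of m[1,k]+m[k+1,6]+p_{0}·p_k·p_{6}.
k=1: 0 + 26892 + 35·34·25 = 56642; k=2: 45220 + 19740 + 35·38·25 = 98210; k=3: 118370 + 9750 + 35·55·25 = 176245; k=4: 27432 + 1500 + 35·6·25 = 34182; k=5: 29532 + 0 + 35·10·25 = 38282.
Minimum: 34182 at k=4.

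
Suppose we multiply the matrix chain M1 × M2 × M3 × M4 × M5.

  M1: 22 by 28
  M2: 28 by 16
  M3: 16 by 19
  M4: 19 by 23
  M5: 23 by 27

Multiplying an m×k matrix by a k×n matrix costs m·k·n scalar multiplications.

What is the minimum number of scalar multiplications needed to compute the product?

Adjacent pairs: M1M2 = 22·28·16 = 9856; M2M3 = 28·16·19 = 8512; M3M4 = 16·19·23 = 6992; M4M5 = 19·23·27 = 11799.
Length 3: M1..M3: k=1: 0+8512+22·28·19=20216; k=2: 9856+0+22·16·19=16544 → min 16544 | M2..M4: k=2: 0+6992+28·16·23=17296; k=3: 8512+0+28·19·23=20748 → min 17296 | M3..M5: k=3: 0+11799+16·19·27=20007; k=4: 6992+0+16·23·27=16928 → min 16928.
Length 4: M1..M4: k=1: 0+17296+22·28·23=31464; k=2: 9856+6992+22·16·23=24944; k=3: 16544+0+22·19·23=26158 → min 24944 | M2..M5: k=2: 0+16928+28·16·27=29024; k=3: 8512+11799+28·19·27=34675; k=4: 17296+0+28·23·27=34684 → min 29024.
Length 5: M1..M5: k=1: 0+29024+22·28·27=45656; k=2: 9856+16928+22·16·27=36288; k=3: 16544+11799+22·19·27=39629; k=4: 24944+0+22·23·27=38606 → min 36288.
Optimal order: ((M1 × M2) × ((M3 × M4) × M5)) with cost 36288.

36288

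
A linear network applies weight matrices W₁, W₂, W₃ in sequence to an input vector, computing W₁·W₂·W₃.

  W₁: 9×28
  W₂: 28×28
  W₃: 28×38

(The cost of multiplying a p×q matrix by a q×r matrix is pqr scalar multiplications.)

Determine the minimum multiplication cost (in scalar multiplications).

Order (W₁·(W₂·W₃)): (W₂·W₃): 28×28 by 28×38 → 28×38, cost 28·28·38 = 29792; (W₁·(W₂·W₃)): 9×28 by 28×38 → 9×38, cost 9·28·38 = 9576; cumulative 39368. Total 39368.
Order ((W₁·W₂)·W₃): (W₁·W₂): 9×28 by 28×28 → 9×28, cost 9·28·28 = 7056; ((W₁·W₂)·W₃): 9×28 by 28×38 → 9×38, cost 9·28·38 = 9576; cumulative 16632. Total 16632.
Minimum: 16632.

16632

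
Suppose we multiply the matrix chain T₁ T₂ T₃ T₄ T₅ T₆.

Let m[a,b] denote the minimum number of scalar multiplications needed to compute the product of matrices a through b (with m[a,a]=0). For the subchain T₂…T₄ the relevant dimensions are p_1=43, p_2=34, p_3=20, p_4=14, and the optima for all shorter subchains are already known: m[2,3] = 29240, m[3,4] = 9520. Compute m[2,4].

m[2,4] = min over k∈[2,3] of m[2,k]+m[k+1,4]+p_{1}·p_k·p_{4}.
k=2: 0 + 9520 + 43·34·14 = 29988; k=3: 29240 + 0 + 43·20·14 = 41280.
Minimum: 29988 at k=2.

29988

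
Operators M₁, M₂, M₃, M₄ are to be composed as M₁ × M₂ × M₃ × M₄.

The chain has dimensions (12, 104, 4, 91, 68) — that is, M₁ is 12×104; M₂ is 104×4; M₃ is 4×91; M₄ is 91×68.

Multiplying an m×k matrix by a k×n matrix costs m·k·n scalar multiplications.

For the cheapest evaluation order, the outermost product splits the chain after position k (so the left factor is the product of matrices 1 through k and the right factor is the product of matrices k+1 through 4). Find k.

Adjacent pairs: M₁M₂ = 12·104·4 = 4992; M₂M₃ = 104·4·91 = 37856; M₃M₄ = 4·91·68 = 24752.
Length 3: M₁..M₃: k=1: 0+37856+12·104·91=151424; k=2: 4992+0+12·4·91=9360 → min 9360 | M₂..M₄: k=2: 0+24752+104·4·68=53040; k=3: 37856+0+104·91·68=681408 → min 53040.
Top-level splits: k=1: (M₁..M₁)·(M₂..M₄) → 0+53040+12·104·68 = 137904; k=2: (M₁..M₂)·(M₃..M₄) → 4992+24752+12·4·68 = 33008; k=3: (M₁..M₃)·(M₄..M₄) → 9360+0+12·91·68 = 83616.
Best split is after M₂, i.e. k = 2.

2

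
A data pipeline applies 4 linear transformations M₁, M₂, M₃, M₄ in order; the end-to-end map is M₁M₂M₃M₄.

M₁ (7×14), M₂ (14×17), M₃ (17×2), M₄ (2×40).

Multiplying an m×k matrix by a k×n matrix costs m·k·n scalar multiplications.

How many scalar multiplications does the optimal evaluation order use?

Adjacent pairs: M₁M₂ = 7·14·17 = 1666; M₂M₃ = 14·17·2 = 476; M₃M₄ = 17·2·40 = 1360.
Length 3: M₁..M₃: k=1: 0+476+7·14·2=672; k=2: 1666+0+7·17·2=1904 → min 672 | M₂..M₄: k=2: 0+1360+14·17·40=10880; k=3: 476+0+14·2·40=1596 → min 1596.
Length 4: M₁..M₄: k=1: 0+1596+7·14·40=5516; k=2: 1666+1360+7·17·40=7786; k=3: 672+0+7·2·40=1232 → min 1232.
Optimal order: ((M₁(M₂M₃))M₄) with cost 1232.

1232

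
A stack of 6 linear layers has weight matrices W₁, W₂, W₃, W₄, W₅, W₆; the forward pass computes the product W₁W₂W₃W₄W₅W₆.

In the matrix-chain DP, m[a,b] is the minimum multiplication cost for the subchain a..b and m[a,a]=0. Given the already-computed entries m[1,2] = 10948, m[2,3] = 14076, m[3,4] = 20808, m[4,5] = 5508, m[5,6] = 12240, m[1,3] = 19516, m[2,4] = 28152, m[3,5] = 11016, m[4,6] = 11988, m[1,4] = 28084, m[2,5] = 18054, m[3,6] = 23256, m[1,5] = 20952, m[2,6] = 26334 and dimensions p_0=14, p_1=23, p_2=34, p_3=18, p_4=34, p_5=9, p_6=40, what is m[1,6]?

m[1,6] = min over k∈[1,5] of m[1,k]+m[k+1,6]+p_{0}·p_k·p_{6}.
k=1: 0 + 26334 + 14·23·40 = 39214; k=2: 10948 + 23256 + 14·34·40 = 53244; k=3: 19516 + 11988 + 14·18·40 = 41584; k=4: 28084 + 12240 + 14·34·40 = 59364; k=5: 20952 + 0 + 14·9·40 = 25992.
Minimum: 25992 at k=5.

25992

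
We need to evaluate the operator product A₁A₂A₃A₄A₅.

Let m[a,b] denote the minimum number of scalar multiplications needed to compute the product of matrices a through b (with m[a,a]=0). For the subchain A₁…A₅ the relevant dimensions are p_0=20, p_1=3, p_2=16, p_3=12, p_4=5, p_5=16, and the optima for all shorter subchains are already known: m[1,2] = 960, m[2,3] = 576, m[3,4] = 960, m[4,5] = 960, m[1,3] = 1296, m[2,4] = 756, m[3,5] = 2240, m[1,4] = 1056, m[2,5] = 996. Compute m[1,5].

m[1,5] = min over k∈[1,4] of m[1,k]+m[k+1,5]+p_{0}·p_k·p_{5}.
k=1: 0 + 996 + 20·3·16 = 1956; k=2: 960 + 2240 + 20·16·16 = 8320; k=3: 1296 + 960 + 20·12·16 = 6096; k=4: 1056 + 0 + 20·5·16 = 2656.
Minimum: 1956 at k=1.

1956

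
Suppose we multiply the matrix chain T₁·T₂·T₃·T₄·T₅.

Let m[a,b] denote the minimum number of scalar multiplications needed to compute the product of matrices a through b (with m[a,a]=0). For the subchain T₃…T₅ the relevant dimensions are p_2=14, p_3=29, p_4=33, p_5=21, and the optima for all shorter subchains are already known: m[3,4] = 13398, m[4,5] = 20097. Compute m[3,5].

m[3,5] = min over k∈[3,4] of m[3,k]+m[k+1,5]+p_{2}·p_k·p_{5}.
k=3: 0 + 20097 + 14·29·21 = 28623; k=4: 13398 + 0 + 14·33·21 = 23100.
Minimum: 23100 at k=4.

23100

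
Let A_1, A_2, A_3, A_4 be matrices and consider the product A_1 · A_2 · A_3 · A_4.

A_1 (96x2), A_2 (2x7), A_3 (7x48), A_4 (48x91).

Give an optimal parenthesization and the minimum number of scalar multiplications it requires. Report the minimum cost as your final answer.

Adjacent pairs: A_1A_2 = 96·2·7 = 1344; A_2A_3 = 2·7·48 = 672; A_3A_4 = 7·48·91 = 30576.
Length 3: A_1..A_3: k=1: 0+672+96·2·48=9888; k=2: 1344+0+96·7·48=33600 → min 9888 | A_2..A_4: k=2: 0+30576+2·7·91=31850; k=3: 672+0+2·48·91=9408 → min 9408.
Length 4: A_1..A_4: k=1: 0+9408+96·2·91=26880; k=2: 1344+30576+96·7·91=93072; k=3: 9888+0+96·48·91=429216 → min 26880.
Optimal parenthesization: (A_1 · ((A_2 · A_3) · A_4)) with cost 26880.

26880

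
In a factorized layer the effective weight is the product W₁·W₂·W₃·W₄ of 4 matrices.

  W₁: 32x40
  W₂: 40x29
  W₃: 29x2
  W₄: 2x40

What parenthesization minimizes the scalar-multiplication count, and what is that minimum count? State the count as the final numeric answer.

Adjacent pairs: W₁W₂ = 32·40·29 = 37120; W₂W₃ = 40·29·2 = 2320; W₃W₄ = 29·2·40 = 2320.
Length 3: W₁..W₃: k=1: 0+2320+32·40·2=4880; k=2: 37120+0+32·29·2=38976 → min 4880 | W₂..W₄: k=2: 0+2320+40·29·40=48720; k=3: 2320+0+40·2·40=5520 → min 5520.
Length 4: W₁..W₄: k=1: 0+5520+32·40·40=56720; k=2: 37120+2320+32·29·40=76560; k=3: 4880+0+32·2·40=7440 → min 7440.
Optimal parenthesization: ((W₁·(W₂·W₃))·W₄) with cost 7440.

7440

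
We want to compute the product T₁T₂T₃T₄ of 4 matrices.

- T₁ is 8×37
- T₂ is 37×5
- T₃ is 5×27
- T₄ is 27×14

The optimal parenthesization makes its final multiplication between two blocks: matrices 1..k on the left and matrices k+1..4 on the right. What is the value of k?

Adjacent pairs: T₁T₂ = 8·37·5 = 1480; T₂T₃ = 37·5·27 = 4995; T₃T₄ = 5·27·14 = 1890.
Length 3: T₁..T₃: k=1: 0+4995+8·37·27=12987; k=2: 1480+0+8·5·27=2560 → min 2560 | T₂..T₄: k=2: 0+1890+37·5·14=4480; k=3: 4995+0+37·27·14=18981 → min 4480.
Top-level splits: k=1: (T₁..T₁)·(T₂..T₄) → 0+4480+8·37·14 = 8624; k=2: (T₁..T₂)·(T₃..T₄) → 1480+1890+8·5·14 = 3930; k=3: (T₁..T₃)·(T₄..T₄) → 2560+0+8·27·14 = 5584.
Best split is after T₂, i.e. k = 2.

2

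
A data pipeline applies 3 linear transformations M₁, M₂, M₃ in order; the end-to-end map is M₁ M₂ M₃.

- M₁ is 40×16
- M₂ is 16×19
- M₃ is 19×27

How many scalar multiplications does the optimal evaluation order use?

25488

Order (M₁ (M₂ M₃)): (M₂ M₃): 16×19 by 19×27 → 16×27, cost 16·19·27 = 8208; (M₁ (M₂ M₃)): 40×16 by 16×27 → 40×27, cost 40·16·27 = 17280; cumulative 25488. Total 25488.
Order ((M₁ M₂) M₃): (M₁ M₂): 40×16 by 16×19 → 40×19, cost 40·16·19 = 12160; ((M₁ M₂) M₃): 40×19 by 19×27 → 40×27, cost 40·19·27 = 20520; cumulative 32680. Total 32680.
Minimum: 25488.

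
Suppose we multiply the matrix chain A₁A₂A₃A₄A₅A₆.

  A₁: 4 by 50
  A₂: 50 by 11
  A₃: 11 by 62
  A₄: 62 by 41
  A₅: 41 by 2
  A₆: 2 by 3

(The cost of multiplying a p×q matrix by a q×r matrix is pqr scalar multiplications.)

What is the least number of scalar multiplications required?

7972

Adjacent pairs: A₁A₂ = 4·50·11 = 2200; A₂A₃ = 50·11·62 = 34100; A₃A₄ = 11·62·41 = 27962; A₄A₅ = 62·41·2 = 5084; A₅A₆ = 41·2·3 = 246.
Length 3: A₁..A₃: k=1: 0+34100+4·50·62=46500; k=2: 2200+0+4·11·62=4928 → min 4928 | A₂..A₄: k=2: 0+27962+50·11·41=50512; k=3: 34100+0+50·62·41=161200 → min 50512 | A₃..A₅: k=3: 0+5084+11·62·2=6448; k=4: 27962+0+11·41·2=28864 → min 6448 | A₄..A₆: k=4: 0+246+62·41·3=7872; k=5: 5084+0+62·2·3=5456 → min 5456.
Length 4: A₁..A₄: k=1: 0+50512+4·50·41=58712; k=2: 2200+27962+4·11·41=31966; k=3: 4928+0+4·62·41=15096 → min 15096 | A₂..A₅: k=2: 0+6448+50·11·2=7548; k=3: 34100+5084+50·62·2=45384; k=4: 50512+0+50·41·2=54612 → min 7548 | A₃..A₆: k=3: 0+5456+11·62·3=7502; k=4: 27962+246+11·41·3=29561; k=5: 6448+0+11·2·3=6514 → min 6514.
Length 5: A₁..A₅: k=1: 0+7548+4·50·2=7948; k=2: 2200+6448+4·11·2=8736; k=3: 4928+5084+4·62·2=10508; k=4: 15096+0+4·41·2=15424 → min 7948 | A₂..A₆: k=2: 0+6514+50·11·3=8164; k=3: 34100+5456+50·62·3=48856; k=4: 50512+246+50·41·3=56908; k=5: 7548+0+50·2·3=7848 → min 7848.
Length 6: A₁..A₆: k=1: 0+7848+4·50·3=8448; k=2: 2200+6514+4·11·3=8846; k=3: 4928+5456+4·62·3=11128; k=4: 15096+246+4·41·3=15834; k=5: 7948+0+4·2·3=7972 → min 7972.
Optimal order: ((A₁(A₂(A₃(A₄A₅))))A₆) with cost 7972.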